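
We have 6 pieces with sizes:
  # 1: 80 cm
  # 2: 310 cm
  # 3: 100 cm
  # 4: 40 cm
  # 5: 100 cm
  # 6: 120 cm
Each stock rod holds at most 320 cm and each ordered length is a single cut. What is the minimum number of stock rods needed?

Total = 310 + 120 + 100 + 100 + 80 + 40 = 750 cm.
Lower bound: ⌈750/320⌉ = 3 stock rods.
A packing using 3 stock rods:
  stock rod 1: 310 = 310
  stock rod 2: 120 + 100 + 100 = 320
  stock rod 3: 80 + 40 = 120
This matches the lower bound, so 3 is optimal.

3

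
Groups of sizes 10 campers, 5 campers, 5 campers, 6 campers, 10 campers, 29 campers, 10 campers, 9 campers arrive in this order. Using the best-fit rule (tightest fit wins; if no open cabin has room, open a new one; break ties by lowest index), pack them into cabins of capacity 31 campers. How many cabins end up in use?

  10 → cabin 1 (new)  [load 10/31]
  5 → cabin 1  [load 15/31]
  5 → cabin 1  [load 20/31]
  6 → cabin 1  [load 26/31]
  10 → cabin 2 (new)  [load 10/31]
  29 → cabin 3 (new)  [load 29/31]
  10 → cabin 2  [load 20/31]
  9 → cabin 2  [load 29/31]
3 cabins opened.

3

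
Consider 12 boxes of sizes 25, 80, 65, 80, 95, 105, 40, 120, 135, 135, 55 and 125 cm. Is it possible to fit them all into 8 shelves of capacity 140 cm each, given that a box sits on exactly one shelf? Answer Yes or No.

No

Total = 1060 cm; ⌈1060/140⌉ = 8.
The bound of 8 does not rule out 8, but exhaustive search shows no assignment into 8 shelves of capacity 140 cm exists — the minimum is 9.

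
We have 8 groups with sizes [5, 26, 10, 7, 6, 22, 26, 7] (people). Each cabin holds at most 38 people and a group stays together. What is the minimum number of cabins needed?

Total = 26 + 26 + 22 + 10 + 7 + 7 + 6 + 5 = 109 people.
Lower bound: ⌈109/38⌉ = 3 cabins.
A packing using 3 cabins:
  cabin 1: 26 + 10 = 36
  cabin 2: 26 + 7 + 5 = 38
  cabin 3: 22 + 7 + 6 = 35
This matches the lower bound, so 3 is optimal.

3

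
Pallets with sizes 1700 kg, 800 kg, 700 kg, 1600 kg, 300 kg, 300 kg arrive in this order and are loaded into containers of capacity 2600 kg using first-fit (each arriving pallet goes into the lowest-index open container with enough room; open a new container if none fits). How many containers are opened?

3

  1700 → container 1 (new)  [load 1700/2600]
  800 → container 1  [load 2500/2600]
  700 → container 2 (new)  [load 700/2600]
  1600 → container 2  [load 2300/2600]
  300 → container 2  [load 2600/2600]
  300 → container 3 (new)  [load 300/2600]
3 containers opened.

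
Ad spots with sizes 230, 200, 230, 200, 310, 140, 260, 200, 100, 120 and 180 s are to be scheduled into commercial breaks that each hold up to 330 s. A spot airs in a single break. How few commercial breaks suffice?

Total = 310 + 260 + 230 + 230 + 200 + 200 + 200 + 180 + 140 + 120 + 100 = 2170 s.
Lower bound: ⌈2170/330⌉ = 7 commercial breaks.
Also, 8 ad spots each exceed 165 s, and no two of those can share a break, so at least 8 commercial breaks are needed.
A packing using 8 commercial breaks:
  break 1: 310 = 310
  break 2: 260 = 260
  break 3: 230 + 100 = 330
  break 4: 230 = 230
  break 5: 200 + 120 = 320
  break 6: 200 = 200
  break 7: 200 = 200
  break 8: 180 + 140 = 320
This matches the lower bound, so 8 is optimal.

8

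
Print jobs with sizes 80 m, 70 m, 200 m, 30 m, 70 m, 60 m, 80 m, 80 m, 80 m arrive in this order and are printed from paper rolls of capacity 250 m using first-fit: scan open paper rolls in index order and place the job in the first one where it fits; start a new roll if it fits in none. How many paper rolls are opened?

4

  80 → roll 1 (new)  [load 80/250]
  70 → roll 1  [load 150/250]
  200 → roll 2 (new)  [load 200/250]
  30 → roll 1  [load 180/250]
  70 → roll 1  [load 250/250]
  60 → roll 3 (new)  [load 60/250]
  80 → roll 3  [load 140/250]
  80 → roll 3  [load 220/250]
  80 → roll 4 (new)  [load 80/250]
4 paper rolls opened.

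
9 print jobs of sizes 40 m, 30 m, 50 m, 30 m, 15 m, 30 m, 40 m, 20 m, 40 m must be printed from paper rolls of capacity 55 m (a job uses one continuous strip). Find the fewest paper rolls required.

7

Total = 50 + 40 + 40 + 40 + 30 + 30 + 30 + 20 + 15 = 295 m.
Lower bound: ⌈295/55⌉ = 6 paper rolls.
Also, 7 print jobs each exceed 55/2 m, and no two of those can share a roll, so at least 7 paper rolls are needed.
A packing using 7 paper rolls:
  roll 1: 50 = 50
  roll 2: 40 + 15 = 55
  roll 3: 40 = 40
  roll 4: 40 = 40
  roll 5: 30 + 20 = 50
  roll 6: 30 = 30
  roll 7: 30 = 30
This matches the lower bound, so 7 is optimal.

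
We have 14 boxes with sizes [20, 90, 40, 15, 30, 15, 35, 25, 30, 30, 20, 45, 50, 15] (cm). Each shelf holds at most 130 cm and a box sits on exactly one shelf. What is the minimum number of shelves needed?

4

Total = 90 + 50 + 45 + 40 + 35 + 30 + 30 + 30 + 25 + 20 + 20 + 15 + 15 + 15 = 460 cm.
Lower bound: ⌈460/130⌉ = 4 shelves.
A packing using 4 shelves:
  shelf 1: 90 + 40 = 130
  shelf 2: 50 + 45 + 35 = 130
  shelf 3: 30 + 30 + 30 + 25 + 15 = 130
  shelf 4: 20 + 20 + 15 + 15 = 70
This matches the lower bound, so 4 is optimal.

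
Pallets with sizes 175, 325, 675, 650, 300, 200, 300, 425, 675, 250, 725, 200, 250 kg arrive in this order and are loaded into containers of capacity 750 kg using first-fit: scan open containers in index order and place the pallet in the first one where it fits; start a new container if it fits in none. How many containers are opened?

8

  175 → container 1 (new)  [load 175/750]
  325 → container 1  [load 500/750]
  675 → container 2 (new)  [load 675/750]
  650 → container 3 (new)  [load 650/750]
  300 → container 4 (new)  [load 300/750]
  200 → container 1  [load 700/750]
  300 → container 4  [load 600/750]
  425 → container 5 (new)  [load 425/750]
  675 → container 6 (new)  [load 675/750]
  250 → container 5  [load 675/750]
  725 → container 7 (new)  [load 725/750]
  200 → container 8 (new)  [load 200/750]
  250 → container 8  [load 450/750]
8 containers opened.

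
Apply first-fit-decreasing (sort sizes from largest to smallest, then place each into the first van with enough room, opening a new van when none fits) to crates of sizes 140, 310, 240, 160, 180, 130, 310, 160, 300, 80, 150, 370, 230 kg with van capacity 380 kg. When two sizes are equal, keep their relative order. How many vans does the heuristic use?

Sorted descending: 370, 310, 310, 300, 240, 230, 180, 160, 160, 150, 140, 130, 80.
  370 → van 1 (new)  [load 370/380]
  310 → van 2 (new)  [load 310/380]
  310 → van 3 (new)  [load 310/380]
  300 → van 4 (new)  [load 300/380]
  240 → van 5 (new)  [load 240/380]
  230 → van 6 (new)  [load 230/380]
  180 → van 7 (new)  [load 180/380]
  160 → van 7  [load 340/380]
  160 → van 8 (new)  [load 160/380]
  150 → van 6  [load 380/380]
  140 → van 5  [load 380/380]
  130 → van 8  [load 290/380]
  80 → van 4  [load 380/380]
8 vans opened.

8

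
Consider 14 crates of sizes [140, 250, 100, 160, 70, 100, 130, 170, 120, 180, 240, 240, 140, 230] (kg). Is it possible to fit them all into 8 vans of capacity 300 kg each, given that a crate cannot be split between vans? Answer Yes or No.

No

Total = 2270 kg; ⌈2270/300⌉ = 8.
The bound of 8 does not rule out 8, but exhaustive search shows no assignment into 8 vans of capacity 300 kg exists — the minimum is 9.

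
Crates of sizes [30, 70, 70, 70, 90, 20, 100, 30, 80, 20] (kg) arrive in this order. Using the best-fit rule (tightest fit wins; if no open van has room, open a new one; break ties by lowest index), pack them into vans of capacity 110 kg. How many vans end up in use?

6

  30 → van 1 (new)  [load 30/110]
  70 → van 1  [load 100/110]
  70 → van 2 (new)  [load 70/110]
  70 → van 3 (new)  [load 70/110]
  90 → van 4 (new)  [load 90/110]
  20 → van 4  [load 110/110]
  100 → van 5 (new)  [load 100/110]
  30 → van 2  [load 100/110]
  80 → van 6 (new)  [load 80/110]
  20 → van 6  [load 100/110]
6 vans opened.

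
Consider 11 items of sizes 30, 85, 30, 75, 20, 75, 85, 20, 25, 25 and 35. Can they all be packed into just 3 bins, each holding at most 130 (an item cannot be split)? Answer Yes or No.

No

Total = 505; ⌈505/130⌉ = 4.
At least 4 bins are required, but only 3 are allowed.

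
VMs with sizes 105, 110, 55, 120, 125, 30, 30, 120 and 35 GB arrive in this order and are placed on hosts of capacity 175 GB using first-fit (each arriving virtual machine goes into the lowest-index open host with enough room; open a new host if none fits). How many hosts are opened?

5

  105 → host 1 (new)  [load 105/175]
  110 → host 2 (new)  [load 110/175]
  55 → host 1  [load 160/175]
  120 → host 3 (new)  [load 120/175]
  125 → host 4 (new)  [load 125/175]
  30 → host 2  [load 140/175]
  30 → host 2  [load 170/175]
  120 → host 5 (new)  [load 120/175]
  35 → host 3  [load 155/175]
5 hosts opened.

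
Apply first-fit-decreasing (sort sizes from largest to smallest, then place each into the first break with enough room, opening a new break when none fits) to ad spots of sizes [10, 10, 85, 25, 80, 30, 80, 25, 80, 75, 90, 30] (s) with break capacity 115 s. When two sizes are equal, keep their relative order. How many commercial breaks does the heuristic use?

Sorted descending: 90, 85, 80, 80, 80, 75, 30, 30, 25, 25, 10, 10.
  90 → break 1 (new)  [load 90/115]
  85 → break 2 (new)  [load 85/115]
  80 → break 3 (new)  [load 80/115]
  80 → break 4 (new)  [load 80/115]
  80 → break 5 (new)  [load 80/115]
  75 → break 6 (new)  [load 75/115]
  30 → break 2  [load 115/115]
  30 → break 3  [load 110/115]
  25 → break 1  [load 115/115]
  25 → break 4  [load 105/115]
  10 → break 4  [load 115/115]
  10 → break 5  [load 90/115]
6 commercial breaks opened.

6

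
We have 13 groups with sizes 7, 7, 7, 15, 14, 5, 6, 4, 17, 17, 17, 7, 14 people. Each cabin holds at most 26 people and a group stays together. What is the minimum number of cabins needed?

Total = 17 + 17 + 17 + 15 + 14 + 14 + 7 + 7 + 7 + 7 + 6 + 5 + 4 = 137 people.
Lower bound: ⌈137/26⌉ = 6 cabins.
A packing using 6 cabins:
  cabin 1: 17 + 7 = 24
  cabin 2: 17 + 7 = 24
  cabin 3: 17 + 7 = 24
  cabin 4: 15 + 7 + 4 = 26
  cabin 5: 14 + 6 + 5 = 25
  cabin 6: 14 = 14
This matches the lower bound, so 6 is optimal.

6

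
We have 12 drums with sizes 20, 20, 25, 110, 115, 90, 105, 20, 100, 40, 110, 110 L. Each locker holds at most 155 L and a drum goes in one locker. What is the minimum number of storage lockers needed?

Total = 115 + 110 + 110 + 110 + 105 + 100 + 90 + 40 + 25 + 20 + 20 + 20 = 865 L.
Lower bound: ⌈865/155⌉ = 6 storage lockers.
Also, 7 drums each exceed 155/2 L, and no two of those can share a locker, so at least 7 storage lockers are needed.
A packing using 7 storage lockers:
  locker 1: 115 + 40 = 155
  locker 2: 110 + 25 + 20 = 155
  locker 3: 110 + 20 + 20 = 150
  locker 4: 110 = 110
  locker 5: 105 = 105
  locker 6: 100 = 100
  locker 7: 90 = 90
This matches the lower bound, so 7 is optimal.

7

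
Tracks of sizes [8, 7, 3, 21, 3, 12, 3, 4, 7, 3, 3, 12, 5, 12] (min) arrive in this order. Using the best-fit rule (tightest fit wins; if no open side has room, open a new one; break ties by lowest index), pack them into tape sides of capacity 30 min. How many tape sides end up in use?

  8 → side 1 (new)  [load 8/30]
  7 → side 1  [load 15/30]
  3 → side 1  [load 18/30]
  21 → side 2 (new)  [load 21/30]
  3 → side 2  [load 24/30]
  12 → side 1  [load 30/30]
  3 → side 2  [load 27/30]
  4 → side 3 (new)  [load 4/30]
  7 → side 3  [load 11/30]
  3 → side 2  [load 30/30]
  3 → side 3  [load 14/30]
  12 → side 3  [load 26/30]
  5 → side 4 (new)  [load 5/30]
  12 → side 4  [load 17/30]
4 tape sides opened.

4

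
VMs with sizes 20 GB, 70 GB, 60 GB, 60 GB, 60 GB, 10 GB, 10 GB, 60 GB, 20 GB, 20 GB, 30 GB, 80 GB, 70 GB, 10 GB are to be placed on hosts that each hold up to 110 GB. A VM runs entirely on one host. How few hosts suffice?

7

Total = 80 + 70 + 70 + 60 + 60 + 60 + 60 + 30 + 20 + 20 + 20 + 10 + 10 + 10 = 580 GB.
Lower bound: ⌈580/110⌉ = 6 hosts.
Also, 7 VMs each exceed 55 GB, and no two of those can share a host, so at least 7 hosts are needed.
A packing using 7 hosts:
  host 1: 80 + 30 = 110
  host 2: 70 + 20 + 20 = 110
  host 3: 70 + 20 + 10 + 10 = 110
  host 4: 60 + 10 = 70
  host 5: 60 = 60
  host 6: 60 = 60
  host 7: 60 = 60
This matches the lower bound, so 7 is optimal.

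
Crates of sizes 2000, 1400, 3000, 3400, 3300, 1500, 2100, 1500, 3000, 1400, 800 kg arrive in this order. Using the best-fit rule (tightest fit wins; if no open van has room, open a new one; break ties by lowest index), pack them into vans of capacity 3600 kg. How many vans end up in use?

8

  2000 → van 1 (new)  [load 2000/3600]
  1400 → van 1  [load 3400/3600]
  3000 → van 2 (new)  [load 3000/3600]
  3400 → van 3 (new)  [load 3400/3600]
  3300 → van 4 (new)  [load 3300/3600]
  1500 → van 5 (new)  [load 1500/3600]
  2100 → van 5  [load 3600/3600]
  1500 → van 6 (new)  [load 1500/3600]
  3000 → van 7 (new)  [load 3000/3600]
  1400 → van 6  [load 2900/3600]
  800 → van 8 (new)  [load 800/3600]
8 vans opened.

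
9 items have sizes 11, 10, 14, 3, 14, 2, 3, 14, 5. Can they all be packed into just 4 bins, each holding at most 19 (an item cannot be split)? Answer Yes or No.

No

Total = 76; ⌈76/19⌉ = 4.
5 items each exceed half the capacity and cannot share a bin, forcing at least 5 bins.
At least 5 bins are required, but only 4 are allowed.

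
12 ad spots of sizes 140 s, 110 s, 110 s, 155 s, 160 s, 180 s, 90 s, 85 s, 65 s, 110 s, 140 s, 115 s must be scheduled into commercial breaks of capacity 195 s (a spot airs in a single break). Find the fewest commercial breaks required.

Total = 180 + 160 + 155 + 140 + 140 + 115 + 110 + 110 + 110 + 90 + 85 + 65 = 1460 s.
Lower bound: ⌈1460/195⌉ = 8 commercial breaks.
Also, 9 ad spots each exceed 195/2 s, and no two of those can share a break, so at least 9 commercial breaks are needed.
A packing using 10 commercial breaks:
  break 1: 180 = 180
  break 2: 160 = 160
  break 3: 155 = 155
  break 4: 140 = 140
  break 5: 140 = 140
  break 6: 115 + 65 = 180
  break 7: 110 + 85 = 195
  break 8: 110 = 110
  break 9: 110 = 110
  break 10: 90 = 90
No arrangement into 9 commercial breaks stays within capacity, so 10 is optimal.

10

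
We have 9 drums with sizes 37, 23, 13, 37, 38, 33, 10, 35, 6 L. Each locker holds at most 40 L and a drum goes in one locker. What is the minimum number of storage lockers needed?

7

Total = 38 + 37 + 37 + 35 + 33 + 23 + 13 + 10 + 6 = 232 L.
Lower bound: ⌈232/40⌉ = 6 storage lockers.
A packing using 7 storage lockers:
  locker 1: 38 = 38
  locker 2: 37 = 37
  locker 3: 37 = 37
  locker 4: 35 = 35
  locker 5: 33 + 6 = 39
  locker 6: 23 + 13 = 36
  locker 7: 10 = 10
No arrangement into 6 storage lockers stays within capacity, so 7 is optimal.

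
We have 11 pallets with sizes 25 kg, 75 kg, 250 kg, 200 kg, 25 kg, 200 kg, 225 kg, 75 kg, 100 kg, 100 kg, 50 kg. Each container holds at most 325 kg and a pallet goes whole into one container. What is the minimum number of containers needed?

Total = 250 + 225 + 200 + 200 + 100 + 100 + 75 + 75 + 50 + 25 + 25 = 1325 kg.
Lower bound: ⌈1325/325⌉ = 5 containers.
A packing using 5 containers:
  container 1: 250 + 75 = 325
  container 2: 225 + 100 = 325
  container 3: 200 + 100 + 25 = 325
  container 4: 200 + 75 + 50 = 325
  container 5: 25 = 25
This matches the lower bound, so 5 is optimal.

5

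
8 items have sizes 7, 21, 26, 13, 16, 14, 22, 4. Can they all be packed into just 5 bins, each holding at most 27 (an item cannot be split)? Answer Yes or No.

Yes

A valid assignment using 5 bins:
  bin 1: 26 = 26
  bin 2: 22 + 4 = 26
  bin 3: 21 = 21
  bin 4: 16 + 7 = 23
  bin 5: 14 + 13 = 27
Every load is within 27, so 5 bins suffice.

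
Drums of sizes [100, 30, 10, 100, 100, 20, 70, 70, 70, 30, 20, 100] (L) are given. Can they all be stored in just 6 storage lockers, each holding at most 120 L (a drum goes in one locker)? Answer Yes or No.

No

Total = 720 L; ⌈720/120⌉ = 6.
7 drums each exceed half the capacity and cannot share a locker, forcing at least 7 storage lockers.
At least 7 storage lockers are required, but only 6 are allowed.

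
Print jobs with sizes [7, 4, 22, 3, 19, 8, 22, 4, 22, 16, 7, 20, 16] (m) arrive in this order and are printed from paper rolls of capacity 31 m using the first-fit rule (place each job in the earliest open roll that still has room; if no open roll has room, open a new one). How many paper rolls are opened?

8

  7 → roll 1 (new)  [load 7/31]
  4 → roll 1  [load 11/31]
  22 → roll 2 (new)  [load 22/31]
  3 → roll 1  [load 14/31]
  19 → roll 3 (new)  [load 19/31]
  8 → roll 1  [load 22/31]
  22 → roll 4 (new)  [load 22/31]
  4 → roll 1  [load 26/31]
  22 → roll 5 (new)  [load 22/31]
  16 → roll 6 (new)  [load 16/31]
  7 → roll 2  [load 29/31]
  20 → roll 7 (new)  [load 20/31]
  16 → roll 8 (new)  [load 16/31]
8 paper rolls opened.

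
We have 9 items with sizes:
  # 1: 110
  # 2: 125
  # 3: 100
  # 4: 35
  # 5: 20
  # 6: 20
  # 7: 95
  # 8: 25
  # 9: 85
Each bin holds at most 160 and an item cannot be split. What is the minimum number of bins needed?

Total = 125 + 110 + 100 + 95 + 85 + 35 + 25 + 20 + 20 = 615.
Lower bound: ⌈615/160⌉ = 4 bins.
Also, 5 items each exceed 80, and no two of those can share a bin, so at least 5 bins are needed.
A packing using 5 bins:
  bin 1: 125 + 35 = 160
  bin 2: 110 + 25 + 20 = 155
  bin 3: 100 + 20 = 120
  bin 4: 95 = 95
  bin 5: 85 = 85
This matches the lower bound, so 5 is optimal.

5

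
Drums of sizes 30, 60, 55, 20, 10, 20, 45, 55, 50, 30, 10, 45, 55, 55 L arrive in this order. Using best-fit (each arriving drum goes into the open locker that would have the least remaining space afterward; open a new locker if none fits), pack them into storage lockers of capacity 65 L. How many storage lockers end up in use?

10

  30 → locker 1 (new)  [load 30/65]
  60 → locker 2 (new)  [load 60/65]
  55 → locker 3 (new)  [load 55/65]
  20 → locker 1  [load 50/65]
  10 → locker 3  [load 65/65]
  20 → locker 4 (new)  [load 20/65]
  45 → locker 4  [load 65/65]
  55 → locker 5 (new)  [load 55/65]
  50 → locker 6 (new)  [load 50/65]
  30 → locker 7 (new)  [load 30/65]
  10 → locker 5  [load 65/65]
  45 → locker 8 (new)  [load 45/65]
  55 → locker 9 (new)  [load 55/65]
  55 → locker 10 (new)  [load 55/65]
10 storage lockers opened.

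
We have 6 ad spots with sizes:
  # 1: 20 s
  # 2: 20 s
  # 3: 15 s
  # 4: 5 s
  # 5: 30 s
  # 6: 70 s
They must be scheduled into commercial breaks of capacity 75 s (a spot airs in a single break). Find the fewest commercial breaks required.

3

Total = 70 + 30 + 20 + 20 + 15 + 5 = 160 s.
Lower bound: ⌈160/75⌉ = 3 commercial breaks.
A packing using 3 commercial breaks:
  break 1: 70 + 5 = 75
  break 2: 30 + 20 + 20 = 70
  break 3: 15 = 15
This matches the lower bound, so 3 is optimal.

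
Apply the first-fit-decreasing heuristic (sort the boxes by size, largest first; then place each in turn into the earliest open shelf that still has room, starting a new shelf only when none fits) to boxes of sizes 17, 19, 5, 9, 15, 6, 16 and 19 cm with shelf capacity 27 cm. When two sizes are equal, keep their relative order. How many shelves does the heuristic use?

Sorted descending: 19, 19, 17, 16, 15, 9, 6, 5.
  19 → shelf 1 (new)  [load 19/27]
  19 → shelf 2 (new)  [load 19/27]
  17 → shelf 3 (new)  [load 17/27]
  16 → shelf 4 (new)  [load 16/27]
  15 → shelf 5 (new)  [load 15/27]
  9 → shelf 3  [load 26/27]
  6 → shelf 1  [load 25/27]
  5 → shelf 2  [load 24/27]
5 shelves opened.

5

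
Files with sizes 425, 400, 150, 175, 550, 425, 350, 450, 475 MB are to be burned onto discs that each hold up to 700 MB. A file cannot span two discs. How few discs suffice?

Total = 550 + 475 + 450 + 425 + 425 + 400 + 350 + 175 + 150 = 3400 MB.
Lower bound: ⌈3400/700⌉ = 5 discs.
Also, 6 files each exceed 350 MB, and no two of those can share a disc, so at least 6 discs are needed.
A packing using 7 discs:
  disc 1: 550 + 150 = 700
  disc 2: 475 + 175 = 650
  disc 3: 450 = 450
  disc 4: 425 = 425
  disc 5: 425 = 425
  disc 6: 400 = 400
  disc 7: 350 = 350
No arrangement into 6 discs stays within capacity, so 7 is optimal.

7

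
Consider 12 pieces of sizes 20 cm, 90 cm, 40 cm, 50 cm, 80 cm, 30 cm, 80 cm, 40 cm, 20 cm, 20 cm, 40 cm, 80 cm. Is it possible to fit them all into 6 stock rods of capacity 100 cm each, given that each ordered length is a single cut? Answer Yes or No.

No

Total = 590 cm; ⌈590/100⌉ = 6.
The bound of 6 does not rule out 6, but exhaustive search shows no assignment into 6 stock rods of capacity 100 cm exists — the minimum is 7.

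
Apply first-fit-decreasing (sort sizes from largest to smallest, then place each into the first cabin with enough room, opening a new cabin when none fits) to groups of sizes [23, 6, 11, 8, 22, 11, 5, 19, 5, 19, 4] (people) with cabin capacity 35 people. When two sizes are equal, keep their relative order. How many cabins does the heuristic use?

Sorted descending: 23, 22, 19, 19, 11, 11, 8, 6, 5, 5, 4.
  23 → cabin 1 (new)  [load 23/35]
  22 → cabin 2 (new)  [load 22/35]
  19 → cabin 3 (new)  [load 19/35]
  19 → cabin 4 (new)  [load 19/35]
  11 → cabin 1  [load 34/35]
  11 → cabin 2  [load 33/35]
  8 → cabin 3  [load 27/35]
  6 → cabin 3  [load 33/35]
  5 → cabin 4  [load 24/35]
  5 → cabin 4  [load 29/35]
  4 → cabin 4  [load 33/35]
4 cabins opened.

4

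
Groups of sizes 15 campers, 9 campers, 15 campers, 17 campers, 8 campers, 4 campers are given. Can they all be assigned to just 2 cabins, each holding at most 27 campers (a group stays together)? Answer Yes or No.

No

Total = 68 campers; ⌈68/27⌉ = 3.
At least 3 cabins are required, but only 2 are allowed.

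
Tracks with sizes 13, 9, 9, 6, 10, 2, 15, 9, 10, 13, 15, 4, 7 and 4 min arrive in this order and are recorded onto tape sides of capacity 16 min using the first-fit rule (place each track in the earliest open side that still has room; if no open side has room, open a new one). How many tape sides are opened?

9

  13 → side 1 (new)  [load 13/16]
  9 → side 2 (new)  [load 9/16]
  9 → side 3 (new)  [load 9/16]
  6 → side 2  [load 15/16]
  10 → side 4 (new)  [load 10/16]
  2 → side 1  [load 15/16]
  15 → side 5 (new)  [load 15/16]
  9 → side 6 (new)  [load 9/16]
  10 → side 7 (new)  [load 10/16]
  13 → side 8 (new)  [load 13/16]
  15 → side 9 (new)  [load 15/16]
  4 → side 3  [load 13/16]
  7 → side 6  [load 16/16]
  4 → side 4  [load 14/16]
9 tape sides opened.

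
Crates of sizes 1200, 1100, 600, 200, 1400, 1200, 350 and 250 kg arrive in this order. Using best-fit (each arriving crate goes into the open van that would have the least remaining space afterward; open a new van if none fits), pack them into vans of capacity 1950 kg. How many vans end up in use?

4

  1200 → van 1 (new)  [load 1200/1950]
  1100 → van 2 (new)  [load 1100/1950]
  600 → van 1  [load 1800/1950]
  200 → van 2  [load 1300/1950]
  1400 → van 3 (new)  [load 1400/1950]
  1200 → van 4 (new)  [load 1200/1950]
  350 → van 3  [load 1750/1950]
  250 → van 2  [load 1550/1950]
4 vans opened.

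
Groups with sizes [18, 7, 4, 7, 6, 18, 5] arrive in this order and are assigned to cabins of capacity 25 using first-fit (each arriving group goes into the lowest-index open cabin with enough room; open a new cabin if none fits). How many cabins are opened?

  18 → cabin 1 (new)  [load 18/25]
  7 → cabin 1  [load 25/25]
  4 → cabin 2 (new)  [load 4/25]
  7 → cabin 2  [load 11/25]
  6 → cabin 2  [load 17/25]
  18 → cabin 3 (new)  [load 18/25]
  5 → cabin 2  [load 22/25]
3 cabins opened.

3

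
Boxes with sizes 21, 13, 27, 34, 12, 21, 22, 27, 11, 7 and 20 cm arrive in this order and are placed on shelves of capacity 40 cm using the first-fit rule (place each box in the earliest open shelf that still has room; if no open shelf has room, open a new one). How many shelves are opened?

7

  21 → shelf 1 (new)  [load 21/40]
  13 → shelf 1  [load 34/40]
  27 → shelf 2 (new)  [load 27/40]
  34 → shelf 3 (new)  [load 34/40]
  12 → shelf 2  [load 39/40]
  21 → shelf 4 (new)  [load 21/40]
  22 → shelf 5 (new)  [load 22/40]
  27 → shelf 6 (new)  [load 27/40]
  11 → shelf 4  [load 32/40]
  7 → shelf 4  [load 39/40]
  20 → shelf 7 (new)  [load 20/40]
7 shelves opened.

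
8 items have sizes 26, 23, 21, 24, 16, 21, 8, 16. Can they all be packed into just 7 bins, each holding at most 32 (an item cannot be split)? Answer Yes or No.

Yes

A valid assignment using 6 bins:
  bin 1: 26 = 26
  bin 2: 24 + 8 = 32
  bin 3: 23 = 23
  bin 4: 21 = 21
  bin 5: 21 = 21
  bin 6: 16 + 16 = 32
That uses only 6 ≤ 7, so 7 bins are enough.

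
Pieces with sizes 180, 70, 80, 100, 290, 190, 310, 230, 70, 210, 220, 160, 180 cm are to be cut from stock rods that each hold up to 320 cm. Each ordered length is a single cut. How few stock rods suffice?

Total = 310 + 290 + 230 + 220 + 210 + 190 + 180 + 180 + 160 + 100 + 80 + 70 + 70 = 2290 cm.
Lower bound: ⌈2290/320⌉ = 8 stock rods.
A packing using 9 stock rods:
  stock rod 1: 310 = 310
  stock rod 2: 290 = 290
  stock rod 3: 230 + 80 = 310
  stock rod 4: 220 + 100 = 320
  stock rod 5: 210 + 70 = 280
  stock rod 6: 190 + 70 = 260
  stock rod 7: 180 = 180
  stock rod 8: 180 = 180
  stock rod 9: 160 = 160
No arrangement into 8 stock rods stays within capacity, so 9 is optimal.

9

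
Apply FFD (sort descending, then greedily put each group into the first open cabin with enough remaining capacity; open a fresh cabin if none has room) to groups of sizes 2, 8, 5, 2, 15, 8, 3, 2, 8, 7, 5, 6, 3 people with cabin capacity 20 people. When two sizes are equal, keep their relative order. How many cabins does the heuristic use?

Sorted descending: 15, 8, 8, 8, 7, 6, 5, 5, 3, 3, 2, 2, 2.
  15 → cabin 1 (new)  [load 15/20]
  8 → cabin 2 (new)  [load 8/20]
  8 → cabin 2  [load 16/20]
  8 → cabin 3 (new)  [load 8/20]
  7 → cabin 3  [load 15/20]
  6 → cabin 4 (new)  [load 6/20]
  5 → cabin 1  [load 20/20]
  5 → cabin 3  [load 20/20]
  3 → cabin 2  [load 19/20]
  3 → cabin 4  [load 9/20]
  2 → cabin 4  [load 11/20]
  2 → cabin 4  [load 13/20]
  2 → cabin 4  [load 15/20]
4 cabins opened.

4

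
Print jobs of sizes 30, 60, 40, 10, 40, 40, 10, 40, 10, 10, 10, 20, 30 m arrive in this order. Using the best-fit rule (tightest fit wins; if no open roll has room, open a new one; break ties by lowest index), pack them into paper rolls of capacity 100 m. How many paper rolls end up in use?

  30 → roll 1 (new)  [load 30/100]
  60 → roll 1  [load 90/100]
  40 → roll 2 (new)  [load 40/100]
  10 → roll 1  [load 100/100]
  40 → roll 2  [load 80/100]
  40 → roll 3 (new)  [load 40/100]
  10 → roll 2  [load 90/100]
  40 → roll 3  [load 80/100]
  10 → roll 2  [load 100/100]
  10 → roll 3  [load 90/100]
  10 → roll 3  [load 100/100]
  20 → roll 4 (new)  [load 20/100]
  30 → roll 4  [load 50/100]
4 paper rolls opened.

4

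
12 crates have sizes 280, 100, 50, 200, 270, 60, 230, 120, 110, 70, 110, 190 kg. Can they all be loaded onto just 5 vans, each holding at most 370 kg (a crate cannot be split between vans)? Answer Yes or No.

A valid assignment using 5 vans:
  van 1: 280 + 70 = 350
  van 2: 270 + 100 = 370
  van 3: 230 + 120 = 350
  van 4: 200 + 110 + 60 = 370
  van 5: 190 + 110 + 50 = 350
Every load is within 370 kg, so 5 vans suffice.

Yes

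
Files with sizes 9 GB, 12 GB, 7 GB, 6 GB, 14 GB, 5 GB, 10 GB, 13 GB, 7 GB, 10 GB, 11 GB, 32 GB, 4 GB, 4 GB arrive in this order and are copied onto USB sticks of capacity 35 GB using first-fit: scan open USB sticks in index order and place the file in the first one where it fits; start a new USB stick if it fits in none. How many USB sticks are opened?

  9 → USB stick 1 (new)  [load 9/35]
  12 → USB stick 1  [load 21/35]
  7 → USB stick 1  [load 28/35]
  6 → USB stick 1  [load 34/35]
  14 → USB stick 2 (new)  [load 14/35]
  5 → USB stick 2  [load 19/35]
  10 → USB stick 2  [load 29/35]
  13 → USB stick 3 (new)  [load 13/35]
  7 → USB stick 3  [load 20/35]
  10 → USB stick 3  [load 30/35]
  11 → USB stick 4 (new)  [load 11/35]
  32 → USB stick 5 (new)  [load 32/35]
  4 → USB stick 2  [load 33/35]
  4 → USB stick 3  [load 34/35]
5 USB sticks opened.

5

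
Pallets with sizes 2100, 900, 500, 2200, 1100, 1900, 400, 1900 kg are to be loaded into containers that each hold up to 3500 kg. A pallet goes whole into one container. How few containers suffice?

4

Total = 2200 + 2100 + 1900 + 1900 + 1100 + 900 + 500 + 400 = 11000 kg.
Lower bound: ⌈11000/3500⌉ = 4 containers.
A packing using 4 containers:
  container 1: 2200 + 1100 = 3300
  container 2: 2100 + 900 + 500 = 3500
  container 3: 1900 + 400 = 2300
  container 4: 1900 = 1900
This matches the lower bound, so 4 is optimal.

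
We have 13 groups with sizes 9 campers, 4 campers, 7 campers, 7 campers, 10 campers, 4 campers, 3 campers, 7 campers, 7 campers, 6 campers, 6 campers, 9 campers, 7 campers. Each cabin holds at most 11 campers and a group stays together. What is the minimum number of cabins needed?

10

Total = 10 + 9 + 9 + 7 + 7 + 7 + 7 + 7 + 6 + 6 + 4 + 4 + 3 = 86 campers.
Lower bound: ⌈86/11⌉ = 8 cabins.
Also, 10 groups each exceed 11/2 campers, and no two of those can share a cabin, so at least 10 cabins are needed.
A packing using 10 cabins:
  cabin 1: 10 = 10
  cabin 2: 9 = 9
  cabin 3: 9 = 9
  cabin 4: 7 + 4 = 11
  cabin 5: 7 + 4 = 11
  cabin 6: 7 + 3 = 10
  cabin 7: 7 = 7
  cabin 8: 7 = 7
  cabin 9: 6 = 6
  cabin 10: 6 = 6
This matches the lower bound, so 10 is optimal.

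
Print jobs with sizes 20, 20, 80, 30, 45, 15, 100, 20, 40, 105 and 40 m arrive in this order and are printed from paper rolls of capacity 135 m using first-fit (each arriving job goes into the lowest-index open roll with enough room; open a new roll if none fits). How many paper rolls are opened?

  20 → roll 1 (new)  [load 20/135]
  20 → roll 1  [load 40/135]
  80 → roll 1  [load 120/135]
  30 → roll 2 (new)  [load 30/135]
  45 → roll 2  [load 75/135]
  15 → roll 1  [load 135/135]
  100 → roll 3 (new)  [load 100/135]
  20 → roll 2  [load 95/135]
  40 → roll 2  [load 135/135]
  105 → roll 4 (new)  [load 105/135]
  40 → roll 5 (new)  [load 40/135]
5 paper rolls opened.

5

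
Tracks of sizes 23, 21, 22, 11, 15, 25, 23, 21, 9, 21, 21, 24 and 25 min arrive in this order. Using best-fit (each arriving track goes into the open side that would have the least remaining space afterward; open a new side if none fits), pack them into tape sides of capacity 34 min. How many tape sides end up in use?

  23 → side 1 (new)  [load 23/34]
  21 → side 2 (new)  [load 21/34]
  22 → side 3 (new)  [load 22/34]
  11 → side 1  [load 34/34]
  15 → side 4 (new)  [load 15/34]
  25 → side 5 (new)  [load 25/34]
  23 → side 6 (new)  [load 23/34]
  21 → side 7 (new)  [load 21/34]
  9 → side 5  [load 34/34]
  21 → side 8 (new)  [load 21/34]
  21 → side 9 (new)  [load 21/34]
  24 → side 10 (new)  [load 24/34]
  25 → side 11 (new)  [load 25/34]
11 tape sides opened.

11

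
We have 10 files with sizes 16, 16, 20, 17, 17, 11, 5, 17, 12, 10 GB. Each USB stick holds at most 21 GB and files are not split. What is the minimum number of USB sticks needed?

8

Total = 20 + 17 + 17 + 17 + 16 + 16 + 12 + 11 + 10 + 5 = 141 GB.
Lower bound: ⌈141/21⌉ = 7 USB sticks.
Also, 8 files each exceed 21/2 GB, and no two of those can share a USB stick, so at least 8 USB sticks are needed.
A packing using 8 USB sticks:
  USB stick 1: 20 = 20
  USB stick 2: 17 = 17
  USB stick 3: 17 = 17
  USB stick 4: 17 = 17
  USB stick 5: 16 + 5 = 21
  USB stick 6: 16 = 16
  USB stick 7: 12 = 12
  USB stick 8: 11 + 10 = 21
This matches the lower bound, so 8 is optimal.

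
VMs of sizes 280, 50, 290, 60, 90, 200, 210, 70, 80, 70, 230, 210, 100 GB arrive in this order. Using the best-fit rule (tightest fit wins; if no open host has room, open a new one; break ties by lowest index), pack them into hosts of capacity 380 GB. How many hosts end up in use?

  280 → host 1 (new)  [load 280/380]
  50 → host 1  [load 330/380]
  290 → host 2 (new)  [load 290/380]
  60 → host 2  [load 350/380]
  90 → host 3 (new)  [load 90/380]
  200 → host 3  [load 290/380]
  210 → host 4 (new)  [load 210/380]
  70 → host 3  [load 360/380]
  80 → host 4  [load 290/380]
  70 → host 4  [load 360/380]
  230 → host 5 (new)  [load 230/380]
  210 → host 6 (new)  [load 210/380]
  100 → host 5  [load 330/380]
6 hosts opened.

6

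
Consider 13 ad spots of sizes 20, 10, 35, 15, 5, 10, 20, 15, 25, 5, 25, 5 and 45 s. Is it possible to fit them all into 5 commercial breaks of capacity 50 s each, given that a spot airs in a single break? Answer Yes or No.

A valid assignment using 5 commercial breaks:
  break 1: 45 + 5 = 50
  break 2: 35 + 15 = 50
  break 3: 25 + 25 = 50
  break 4: 20 + 20 + 10 = 50
  break 5: 15 + 10 + 5 + 5 = 35
Every load is within 50 s, so 5 commercial breaks suffice.

Yes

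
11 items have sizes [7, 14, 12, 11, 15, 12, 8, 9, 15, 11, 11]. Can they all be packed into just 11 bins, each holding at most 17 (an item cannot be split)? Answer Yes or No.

A valid assignment using 10 bins:
  bin 1: 15 = 15
  bin 2: 15 = 15
  bin 3: 14 = 14
  bin 4: 12 = 12
  bin 5: 12 = 12
  bin 6: 11 = 11
  bin 7: 11 = 11
  bin 8: 11 = 11
  bin 9: 9 + 8 = 17
  bin 10: 7 = 7
That uses only 10 ≤ 11, so 11 bins are enough.

Yes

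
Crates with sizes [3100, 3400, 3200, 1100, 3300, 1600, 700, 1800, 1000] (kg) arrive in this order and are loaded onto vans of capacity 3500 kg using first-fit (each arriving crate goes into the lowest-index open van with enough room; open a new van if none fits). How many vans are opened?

6

  3100 → van 1 (new)  [load 3100/3500]
  3400 → van 2 (new)  [load 3400/3500]
  3200 → van 3 (new)  [load 3200/3500]
  1100 → van 4 (new)  [load 1100/3500]
  3300 → van 5 (new)  [load 3300/3500]
  1600 → van 4  [load 2700/3500]
  700 → van 4  [load 3400/3500]
  1800 → van 6 (new)  [load 1800/3500]
  1000 → van 6  [load 2800/3500]
6 vans opened.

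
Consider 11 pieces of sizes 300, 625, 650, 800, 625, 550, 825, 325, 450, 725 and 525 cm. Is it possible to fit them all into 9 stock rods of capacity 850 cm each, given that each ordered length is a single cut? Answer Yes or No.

Yes

A valid assignment using 9 stock rods:
  stock rod 1: 825 = 825
  stock rod 2: 800 = 800
  stock rod 3: 725 = 725
  stock rod 4: 650 = 650
  stock rod 5: 625 = 625
  stock rod 6: 625 = 625
  stock rod 7: 550 + 300 = 850
  stock rod 8: 525 + 325 = 850
  stock rod 9: 450 = 450
Every load is within 850 cm, so 9 stock rods suffice.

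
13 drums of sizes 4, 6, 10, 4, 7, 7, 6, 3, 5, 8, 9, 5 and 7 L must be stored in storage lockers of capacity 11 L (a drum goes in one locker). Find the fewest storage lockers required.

Total = 10 + 9 + 8 + 7 + 7 + 7 + 6 + 6 + 5 + 5 + 4 + 4 + 3 = 81 L.
Lower bound: ⌈81/11⌉ = 8 storage lockers.
A packing using 8 storage lockers:
  locker 1: 10 = 10
  locker 2: 9 = 9
  locker 3: 8 + 3 = 11
  locker 4: 7 + 4 = 11
  locker 5: 7 + 4 = 11
  locker 6: 7 = 7
  locker 7: 6 + 5 = 11
  locker 8: 6 + 5 = 11
This matches the lower bound, so 8 is optimal.

8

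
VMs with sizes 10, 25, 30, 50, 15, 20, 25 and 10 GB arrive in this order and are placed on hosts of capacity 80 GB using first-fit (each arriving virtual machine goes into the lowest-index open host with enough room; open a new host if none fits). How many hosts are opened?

  10 → host 1 (new)  [load 10/80]
  25 → host 1  [load 35/80]
  30 → host 1  [load 65/80]
  50 → host 2 (new)  [load 50/80]
  15 → host 1  [load 80/80]
  20 → host 2  [load 70/80]
  25 → host 3 (new)  [load 25/80]
  10 → host 2  [load 80/80]
3 hosts opened.

3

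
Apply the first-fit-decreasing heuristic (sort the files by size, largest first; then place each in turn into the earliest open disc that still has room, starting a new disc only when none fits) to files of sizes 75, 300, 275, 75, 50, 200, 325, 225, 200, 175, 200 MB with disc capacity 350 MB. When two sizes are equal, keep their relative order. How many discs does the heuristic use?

8

Sorted descending: 325, 300, 275, 225, 200, 200, 200, 175, 75, 75, 50.
  325 → disc 1 (new)  [load 325/350]
  300 → disc 2 (new)  [load 300/350]
  275 → disc 3 (new)  [load 275/350]
  225 → disc 4 (new)  [load 225/350]
  200 → disc 5 (new)  [load 200/350]
  200 → disc 6 (new)  [load 200/350]
  200 → disc 7 (new)  [load 200/350]
  175 → disc 8 (new)  [load 175/350]
  75 → disc 3  [load 350/350]
  75 → disc 4  [load 300/350]
  50 → disc 2  [load 350/350]
8 discs opened.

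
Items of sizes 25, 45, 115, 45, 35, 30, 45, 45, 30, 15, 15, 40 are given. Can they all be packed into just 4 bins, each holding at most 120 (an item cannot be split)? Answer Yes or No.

Total = 485; ⌈485/120⌉ = 5.
At least 5 bins are required, but only 4 are allowed.

No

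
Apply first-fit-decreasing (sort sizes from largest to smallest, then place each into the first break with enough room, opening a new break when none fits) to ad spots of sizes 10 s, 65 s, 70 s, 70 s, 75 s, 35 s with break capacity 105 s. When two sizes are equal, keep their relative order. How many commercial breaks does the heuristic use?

4

Sorted descending: 75, 70, 70, 65, 35, 10.
  75 → break 1 (new)  [load 75/105]
  70 → break 2 (new)  [load 70/105]
  70 → break 3 (new)  [load 70/105]
  65 → break 4 (new)  [load 65/105]
  35 → break 2  [load 105/105]
  10 → break 1  [load 85/105]
4 commercial breaks opened.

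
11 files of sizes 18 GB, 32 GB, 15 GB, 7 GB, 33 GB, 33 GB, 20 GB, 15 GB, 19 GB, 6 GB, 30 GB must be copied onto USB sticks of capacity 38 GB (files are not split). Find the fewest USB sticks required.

Total = 33 + 33 + 32 + 30 + 20 + 19 + 18 + 15 + 15 + 7 + 6 = 228 GB.
Lower bound: ⌈228/38⌉ = 6 USB sticks.
A packing using 7 USB sticks:
  USB stick 1: 33 = 33
  USB stick 2: 33 = 33
  USB stick 3: 32 + 6 = 38
  USB stick 4: 30 + 7 = 37
  USB stick 5: 20 + 18 = 38
  USB stick 6: 19 + 15 = 34
  USB stick 7: 15 = 15
No arrangement into 6 USB sticks stays within capacity, so 7 is optimal.

7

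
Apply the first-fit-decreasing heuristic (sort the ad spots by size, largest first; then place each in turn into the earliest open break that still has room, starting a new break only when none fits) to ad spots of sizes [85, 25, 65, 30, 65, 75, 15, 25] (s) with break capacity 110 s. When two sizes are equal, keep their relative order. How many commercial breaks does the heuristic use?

4

Sorted descending: 85, 75, 65, 65, 30, 25, 25, 15.
  85 → break 1 (new)  [load 85/110]
  75 → break 2 (new)  [load 75/110]
  65 → break 3 (new)  [load 65/110]
  65 → break 4 (new)  [load 65/110]
  30 → break 2  [load 105/110]
  25 → break 1  [load 110/110]
  25 → break 3  [load 90/110]
  15 → break 3  [load 105/110]
4 commercial breaks opened.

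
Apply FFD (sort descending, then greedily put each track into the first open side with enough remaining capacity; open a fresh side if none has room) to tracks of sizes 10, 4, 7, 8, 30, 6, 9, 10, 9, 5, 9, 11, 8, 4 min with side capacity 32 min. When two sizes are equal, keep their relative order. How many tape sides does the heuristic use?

Sorted descending: 30, 11, 10, 10, 9, 9, 9, 8, 8, 7, 6, 5, 4, 4.
  30 → side 1 (new)  [load 30/32]
  11 → side 2 (new)  [load 11/32]
  10 → side 2  [load 21/32]
  10 → side 2  [load 31/32]
  9 → side 3 (new)  [load 9/32]
  9 → side 3  [load 18/32]
  9 → side 3  [load 27/32]
  8 → side 4 (new)  [load 8/32]
  8 → side 4  [load 16/32]
  7 → side 4  [load 23/32]
  6 → side 4  [load 29/32]
  5 → side 3  [load 32/32]
  4 → side 5 (new)  [load 4/32]
  4 → side 5  [load 8/32]
5 tape sides opened.

5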